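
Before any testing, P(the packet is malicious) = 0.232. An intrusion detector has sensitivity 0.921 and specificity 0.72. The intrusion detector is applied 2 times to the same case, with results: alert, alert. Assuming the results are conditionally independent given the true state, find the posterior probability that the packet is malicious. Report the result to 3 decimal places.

Posterior P(H) ≈ 0.766

Let H be the event that the packet is malicious; start with P(H) = 0.232. P('alert'|H) = 0.921, P('alert'|¬H) = 0.28.
Update on result 1 ('alert'): P(H) ← 0.921·0.2320 / (0.921·0.2320 + 0.28·0.7680) = 0.21367/0.42871 = 0.4984.
Update on result 2 ('alert'): P(H) ← 0.921·0.4984 / (0.921·0.4984 + 0.28·0.5016) = 0.45903/0.59948 = 0.7657.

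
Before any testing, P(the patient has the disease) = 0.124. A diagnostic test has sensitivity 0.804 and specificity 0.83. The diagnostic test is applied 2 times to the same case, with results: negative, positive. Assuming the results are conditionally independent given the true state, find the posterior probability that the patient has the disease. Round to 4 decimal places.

Posterior P(H) ≈ 0.1365

Let H be the event that the patient has the disease; start with P(H) = 0.124. P('positive'|H) = 0.804, P('positive'|¬H) = 0.17.
Update on result 1 ('negative'): P(H) ← 0.196·0.1240 / (0.196·0.1240 + 0.83·0.8760) = 0.024304/0.75138 = 0.0323.
Update on result 2 ('positive'): P(H) ← 0.804·0.0323 / (0.804·0.0323 + 0.17·0.9677) = 0.026006/0.19051 = 0.1365.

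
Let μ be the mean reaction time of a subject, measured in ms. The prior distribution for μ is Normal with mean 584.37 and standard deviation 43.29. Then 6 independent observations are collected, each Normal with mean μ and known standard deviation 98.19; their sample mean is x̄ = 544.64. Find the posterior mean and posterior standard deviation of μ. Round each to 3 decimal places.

With known σ, the Normal prior is conjugate. Weight on the data is w = (n/σ²)/(n/σ² + 1/τ₀²) = 0.00062232/(0.00062232+0.00053361) = 0.53837.
Posterior mean = w·x̄ + (1−w)·μ₀ = 0.53837·544.64 + 0.46163·584.37 = 562.980. Posterior variance = 1/(0.00062232+0.00053361) = 865.100, so SD = 29.413.

Posterior mean ≈ 562.980; posterior SD ≈ 29.413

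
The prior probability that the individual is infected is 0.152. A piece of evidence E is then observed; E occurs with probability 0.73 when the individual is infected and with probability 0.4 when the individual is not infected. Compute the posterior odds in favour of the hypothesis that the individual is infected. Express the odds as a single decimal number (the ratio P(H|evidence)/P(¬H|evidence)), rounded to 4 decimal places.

Posterior odds ≈ 0.3271

Prior odds = 0.152/(1−0.152) = 0.17925. In log-odds, ln(0.17925) = -1.7190.
Add log likelihood ratio: ln(1.8250) = 0.60158.
Posterior log-odds = -1.1174, so posterior odds = exp(-1.1174) = 0.32712.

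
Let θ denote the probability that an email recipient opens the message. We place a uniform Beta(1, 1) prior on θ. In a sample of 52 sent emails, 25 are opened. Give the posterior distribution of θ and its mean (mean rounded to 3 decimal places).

Observing 25 successes and 27 failures updates Beta(1, 1) by adding the success and failure counts to the two shape parameters: α = 1+25 = 26, β = 1+27 = 28.
E[θ | data] = 26/(26+28) = 0.481.

Posterior: Beta(26, 28); mean ≈ 0.481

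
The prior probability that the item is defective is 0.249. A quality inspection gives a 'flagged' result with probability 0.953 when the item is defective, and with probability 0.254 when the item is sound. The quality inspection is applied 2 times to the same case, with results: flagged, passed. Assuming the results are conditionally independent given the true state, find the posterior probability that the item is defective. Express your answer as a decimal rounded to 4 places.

Posterior P(H) ≈ 0.0727

Let H be the event that the item is defective; start with P(H) = 0.249. P('flagged'|H) = 0.953, P('flagged'|¬H) = 0.254.
Update on result 1 ('flagged'): P(H) ← 0.953·0.2490 / (0.953·0.2490 + 0.254·0.7510) = 0.23730/0.42805 = 0.5544.
Update on result 2 ('passed'): P(H) ← 0.047·0.5544 / (0.047·0.5544 + 0.746·0.4456) = 0.026055/0.35850 = 0.0727.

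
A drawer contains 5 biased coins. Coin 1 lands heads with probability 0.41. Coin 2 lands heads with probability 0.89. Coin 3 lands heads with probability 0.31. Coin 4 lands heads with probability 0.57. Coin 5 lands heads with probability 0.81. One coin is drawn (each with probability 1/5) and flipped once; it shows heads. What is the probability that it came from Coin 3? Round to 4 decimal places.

P(heads|C1) = 0.41; P(heads|C2) = 0.89; P(heads|C3) = 0.31; P(heads|C4) = 0.57; P(heads|C5) = 0.81.
Prior × likelihood for each source: 0.2·0.41=0.08200, 0.2·0.89=0.1780, 0.2·0.31=0.06200, 0.2·0.57=0.1140, 0.2·0.81=0.1620. Summing gives P(heads) = 0.59800.
P(Coin 3 | heads) = 0.06200 / 0.59800 = 0.1037.

Posterior probability ≈ 0.1037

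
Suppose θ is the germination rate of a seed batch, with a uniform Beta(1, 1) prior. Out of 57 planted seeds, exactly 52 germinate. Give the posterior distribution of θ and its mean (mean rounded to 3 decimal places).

Posterior: Beta(53, 6); mean ≈ 0.898

The binomial likelihood is conjugate to the Beta prior: with 52 successes and 5 failures, the posterior is Beta(1+52, 1+5) = Beta(53, 6).
Posterior mean = α/(α+β) = 53/59 = 0.898.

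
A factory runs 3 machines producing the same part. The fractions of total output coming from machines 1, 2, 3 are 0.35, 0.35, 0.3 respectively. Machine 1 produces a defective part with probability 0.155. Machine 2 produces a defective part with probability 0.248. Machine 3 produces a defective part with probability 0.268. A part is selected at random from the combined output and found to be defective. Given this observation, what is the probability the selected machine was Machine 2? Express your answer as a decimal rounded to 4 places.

P(defective|M1) = 0.155; P(defective|M2) = 0.248; P(defective|M3) = 0.268.
Prior × likelihood for each source: 0.35·0.155=0.05425, 0.35·0.248=0.08680, 0.3·0.268=0.08040. Summing gives P(defective) = 0.22145.
P(Machine 2 | defective) = 0.08680 / 0.22145 = 0.3920.

Posterior probability ≈ 0.3920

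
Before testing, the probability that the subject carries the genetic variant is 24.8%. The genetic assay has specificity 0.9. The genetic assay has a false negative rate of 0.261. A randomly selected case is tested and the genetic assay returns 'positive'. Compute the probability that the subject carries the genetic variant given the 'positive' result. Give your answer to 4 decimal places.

P(H | E) ≈ 0.7091

Let H be the event that the subject carries the genetic variant. P(H) = 0.248, so P(¬H) = 0.752. With E the 'positive' result, P(E|H) = 0.739 and P(E|¬H) = 0.1.
P(E) = 0.739·0.248 + 0.1·0.752 = 0.18327 + 0.075200 = 0.25847.
By Bayes' theorem, P(H|E) = 0.18327 / 0.25847 = 0.7091.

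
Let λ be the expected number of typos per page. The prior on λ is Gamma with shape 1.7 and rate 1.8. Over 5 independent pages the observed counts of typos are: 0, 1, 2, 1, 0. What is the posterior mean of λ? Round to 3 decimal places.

Total count ∑xᵢ = 4 over n = 5 pages.
Gamma is conjugate to the Poisson likelihood: posterior is Gamma(shape = 1.7+4 = 5.7, rate = 1.8+5 = 6.8).
Posterior mean = shape/rate = 5.7/6.8 = 0.838.

Posterior mean ≈ 0.838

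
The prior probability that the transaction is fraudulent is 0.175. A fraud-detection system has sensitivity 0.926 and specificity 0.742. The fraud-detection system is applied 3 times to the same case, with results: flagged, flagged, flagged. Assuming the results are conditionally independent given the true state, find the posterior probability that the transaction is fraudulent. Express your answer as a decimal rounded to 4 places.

Let H be the event that the transaction is fraudulent; start with P(H) = 0.175. P('flagged'|H) = 0.926, P('flagged'|¬H) = 0.258.
Update on result 1 ('flagged'): P(H) ← 0.926·0.1750 / (0.926·0.1750 + 0.258·0.8250) = 0.16205/0.37490 = 0.4322.
Update on result 2 ('flagged'): P(H) ← 0.926·0.4322 / (0.926·0.4322 + 0.258·0.5678) = 0.40026/0.54674 = 0.7321.
Update on result 3 ('flagged'): P(H) ← 0.926·0.7321 / (0.926·0.7321 + 0.258·0.2679) = 0.67791/0.74703 = 0.9075.

Posterior P(H) ≈ 0.9075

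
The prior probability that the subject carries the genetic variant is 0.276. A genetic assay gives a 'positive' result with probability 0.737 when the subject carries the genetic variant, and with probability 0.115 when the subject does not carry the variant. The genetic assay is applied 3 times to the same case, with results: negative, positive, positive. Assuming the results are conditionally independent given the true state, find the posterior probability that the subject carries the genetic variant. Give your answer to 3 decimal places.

Posterior P(H) ≈ 0.823

Let H be the event that the subject carries the genetic variant; start with P(H) = 0.276. P('positive'|H) = 0.737, P('positive'|¬H) = 0.115.
Update on result 1 ('negative'): P(H) ← 0.263·0.2760 / (0.263·0.2760 + 0.885·0.7240) = 0.072588/0.71333 = 0.1018.
Update on result 2 ('positive'): P(H) ← 0.737·0.1018 / (0.737·0.1018 + 0.115·0.8982) = 0.074997/0.17829 = 0.4206.
Update on result 3 ('positive'): P(H) ← 0.737·0.4206 / (0.737·0.4206 + 0.115·0.5794) = 0.31001/0.37663 = 0.8231.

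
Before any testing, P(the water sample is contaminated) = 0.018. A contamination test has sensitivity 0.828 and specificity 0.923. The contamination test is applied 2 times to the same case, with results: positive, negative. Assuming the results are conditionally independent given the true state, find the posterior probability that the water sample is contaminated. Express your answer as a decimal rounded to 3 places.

Posterior P(H) ≈ 0.035

Let H be the event that the water sample is contaminated; start with P(H) = 0.018. P('positive'|H) = 0.828, P('positive'|¬H) = 0.077.
Update on result 1 ('positive'): P(H) ← 0.828·0.0180 / (0.828·0.0180 + 0.077·0.9820) = 0.014904/0.090518 = 0.1647.
Update on result 2 ('negative'): P(H) ← 0.172·0.1647 / (0.172·0.1647 + 0.923·0.8353) = 0.028320/0.79935 = 0.0354.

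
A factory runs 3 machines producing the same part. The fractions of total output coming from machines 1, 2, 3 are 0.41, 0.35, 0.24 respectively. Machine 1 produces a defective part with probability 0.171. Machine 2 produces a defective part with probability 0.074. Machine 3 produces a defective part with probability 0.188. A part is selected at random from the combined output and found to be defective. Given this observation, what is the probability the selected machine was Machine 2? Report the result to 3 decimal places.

P(defective|M1) = 0.171; P(defective|M2) = 0.074; P(defective|M3) = 0.188.
Prior × likelihood for each source: 0.41·0.171=0.07011, 0.35·0.074=0.02590, 0.24·0.188=0.04512. Summing gives P(defective) = 0.14113.
P(Machine 2 | defective) = 0.02590 / 0.14113 = 0.184.

Posterior probability ≈ 0.184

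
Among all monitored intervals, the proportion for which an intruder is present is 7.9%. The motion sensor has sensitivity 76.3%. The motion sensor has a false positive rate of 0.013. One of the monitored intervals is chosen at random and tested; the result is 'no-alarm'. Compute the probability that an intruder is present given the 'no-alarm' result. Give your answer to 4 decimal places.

P(H | E) ≈ 0.0202

Write H for 'an intruder is present'. Prior odds H:¬H = 0.079/0.921 = 0.085776. For the 'no-alarm' outcome, the likelihood ratio is 0.237/0.987 = 0.24012.
Posterior odds = 0.085776 × 0.24012 = 0.020597, so P(H|E) = 0.020597/(1+0.020597) = 0.0202.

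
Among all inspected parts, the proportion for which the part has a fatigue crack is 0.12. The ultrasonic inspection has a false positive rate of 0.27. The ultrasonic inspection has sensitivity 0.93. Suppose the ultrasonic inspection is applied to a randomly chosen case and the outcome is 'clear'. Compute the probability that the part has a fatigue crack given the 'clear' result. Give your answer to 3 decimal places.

P(H | E) ≈ 0.013

Write H for 'the part has a fatigue crack'. Prior odds H:¬H = 0.12/0.88 = 0.13636. For the 'clear' outcome, the likelihood ratio is 0.07/0.73 = 0.095890.
Posterior odds = 0.13636 × 0.095890 = 0.013076, so P(H|E) = 0.013076/(1+0.013076) = 0.013.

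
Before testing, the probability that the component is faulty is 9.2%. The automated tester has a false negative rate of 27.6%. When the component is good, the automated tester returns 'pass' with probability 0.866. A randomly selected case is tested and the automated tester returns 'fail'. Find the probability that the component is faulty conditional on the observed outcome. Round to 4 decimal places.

Write H for 'the component is faulty'. Prior odds H:¬H = 0.092/0.908 = 0.10132. For the 'fail' outcome, the likelihood ratio is 0.724/0.134 = 5.4030.
Posterior odds = 0.10132 × 5.4030 = 0.54744, so P(H|E) = 0.54744/(1+0.54744) = 0.3538.

P(H | E) ≈ 0.3538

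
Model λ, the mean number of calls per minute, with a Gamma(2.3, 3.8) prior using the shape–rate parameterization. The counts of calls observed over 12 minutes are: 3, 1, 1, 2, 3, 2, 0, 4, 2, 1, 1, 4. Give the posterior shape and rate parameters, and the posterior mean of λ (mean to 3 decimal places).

The Poisson likelihood adds the total count to the shape and the number of exposure periods to the rate. Here ∑xᵢ = 24 and n = 12, so shape 2.3→26.3 and rate 3.8→15.8.
Posterior mean = shape/rate = 26.3/15.8 = 1.665.

Posterior: Gamma(shape=26.3, rate=15.8); mean ≈ 1.665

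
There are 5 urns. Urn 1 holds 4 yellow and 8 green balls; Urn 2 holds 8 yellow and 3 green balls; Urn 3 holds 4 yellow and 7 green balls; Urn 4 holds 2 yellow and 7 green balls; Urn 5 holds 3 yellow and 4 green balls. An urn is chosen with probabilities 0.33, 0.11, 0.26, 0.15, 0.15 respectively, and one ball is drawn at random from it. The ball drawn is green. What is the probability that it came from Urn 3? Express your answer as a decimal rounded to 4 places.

Posterior probability ≈ 0.2678

Tabulate prior·likelihood by source: [1] prior 0.33, lik 0.6667, product 0.2200; [2] prior 0.11, lik 0.2727, product 0.03000; [3] prior 0.26, lik 0.6364, product 0.1655; [4] prior 0.15, lik 0.7778, product 0.1167; [5] prior 0.15, lik 0.5714, product 0.08571.
Normalizing constant = 0.61784; the posterior for Urn 3 is its product over the sum, 0.1655/0.61784 = 0.2678.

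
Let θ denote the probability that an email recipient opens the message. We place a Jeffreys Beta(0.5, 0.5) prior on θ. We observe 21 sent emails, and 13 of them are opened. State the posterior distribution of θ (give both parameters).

Posterior: Beta(13.5, 8.5)

The binomial likelihood is conjugate to the Beta prior: with 13 successes and 8 failures, the posterior is Beta(0.5+13, 0.5+8) = Beta(13.5, 8.5).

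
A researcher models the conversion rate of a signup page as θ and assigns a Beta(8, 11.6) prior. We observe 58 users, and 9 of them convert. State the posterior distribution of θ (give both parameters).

The binomial likelihood is conjugate to the Beta prior: with 9 successes and 49 failures, the posterior is Beta(8+9, 11.6+49) = Beta(17, 60.6).

Posterior: Beta(17, 60.6)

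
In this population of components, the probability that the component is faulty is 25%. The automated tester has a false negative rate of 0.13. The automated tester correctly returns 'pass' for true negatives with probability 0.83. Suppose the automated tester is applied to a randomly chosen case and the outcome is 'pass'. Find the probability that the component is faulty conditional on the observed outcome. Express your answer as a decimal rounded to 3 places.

P(H | E) ≈ 0.050

Write H for 'the component is faulty'. Prior odds H:¬H = 0.25/0.75 = 0.33333. For the 'pass' outcome, the likelihood ratio is 0.13/0.83 = 0.15663.
Posterior odds = 0.33333 × 0.15663 = 0.052209, so P(H|E) = 0.052209/(1+0.052209) = 0.050.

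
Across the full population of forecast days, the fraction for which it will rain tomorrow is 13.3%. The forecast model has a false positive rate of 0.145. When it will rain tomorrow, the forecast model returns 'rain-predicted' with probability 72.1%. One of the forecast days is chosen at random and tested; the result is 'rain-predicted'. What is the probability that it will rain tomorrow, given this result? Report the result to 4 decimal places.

Write H for 'it will rain tomorrow'. Prior odds H:¬H = 0.133/0.867 = 0.15340. For the 'rain-predicted' outcome, the likelihood ratio is 0.721/0.145 = 4.9724.
Posterior odds = 0.15340 × 4.9724 = 0.76278, so P(H|E) = 0.76278/(1+0.76278) = 0.4327.

P(H | E) ≈ 0.4327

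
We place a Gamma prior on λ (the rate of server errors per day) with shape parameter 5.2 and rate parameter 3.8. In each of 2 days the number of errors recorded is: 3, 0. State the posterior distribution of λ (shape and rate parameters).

Posterior: Gamma(shape=8.2, rate=5.8)

The Poisson likelihood adds the total count to the shape and the number of exposure periods to the rate. Here ∑xᵢ = 3 and n = 2, so shape 5.2→8.2 and rate 3.8→5.8.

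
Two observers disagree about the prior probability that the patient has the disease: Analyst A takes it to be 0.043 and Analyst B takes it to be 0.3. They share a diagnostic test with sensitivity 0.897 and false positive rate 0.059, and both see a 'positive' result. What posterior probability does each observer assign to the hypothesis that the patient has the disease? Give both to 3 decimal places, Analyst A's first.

P('+'|H) = 0.897, P('+'|¬H) = 0.059.
Analyst A: numerator 0.897·0.043 = 0.038571; evidence = 0.038571+0.059·0.957 = 0.095034; posterior = 0.406.
Analyst B: numerator 0.897·0.3 = 0.26910; evidence = 0.26910+0.059·0.7 = 0.31040; posterior = 0.867.

Analyst A: 0.406; Analyst B: 0.867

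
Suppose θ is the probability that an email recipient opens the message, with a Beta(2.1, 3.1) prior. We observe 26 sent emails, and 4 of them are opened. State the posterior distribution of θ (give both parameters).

Observing 4 successes and 22 failures updates Beta(2.1, 3.1) by adding the success and failure counts to the two shape parameters: α = 2.1+4 = 6.1, β = 3.1+22 = 25.1.

Posterior: Beta(6.1, 25.1)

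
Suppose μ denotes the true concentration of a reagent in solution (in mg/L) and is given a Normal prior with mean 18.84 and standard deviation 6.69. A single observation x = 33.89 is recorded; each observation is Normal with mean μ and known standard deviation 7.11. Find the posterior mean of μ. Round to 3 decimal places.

Posterior mean ≈ 25.907

With known σ, the Normal prior is conjugate. Weight on the data is w = (n/σ²)/(n/σ² + 1/τ₀²) = 0.0197816/(0.0197816+0.0223433) = 0.46959.
Posterior mean = w·x̄ + (1−w)·μ₀ = 0.46959·33.89 + 0.53041·18.84 = 25.907.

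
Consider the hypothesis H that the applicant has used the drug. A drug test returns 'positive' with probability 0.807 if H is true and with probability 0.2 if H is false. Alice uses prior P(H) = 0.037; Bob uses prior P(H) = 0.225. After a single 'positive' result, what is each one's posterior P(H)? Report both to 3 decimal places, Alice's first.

Alice: 0.134; Bob: 0.539

P('+'|H) = 0.807, P('+'|¬H) = 0.2.
Alice: numerator 0.807·0.037 = 0.029859; evidence = 0.029859+0.2·0.963 = 0.22246; posterior = 0.134.
Bob: numerator 0.807·0.225 = 0.18158; evidence = 0.18158+0.2·0.775 = 0.33658; posterior = 0.539.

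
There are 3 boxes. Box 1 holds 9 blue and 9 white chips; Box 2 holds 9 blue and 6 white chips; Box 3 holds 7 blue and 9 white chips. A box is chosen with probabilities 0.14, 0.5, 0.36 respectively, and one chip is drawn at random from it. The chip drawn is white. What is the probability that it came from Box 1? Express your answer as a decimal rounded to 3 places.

P(white|Box 1) = 0.5; P(white|Box 2) = 0.4; P(white|Box 3) = 0.5625.
Prior × likelihood for each source: 0.14·0.5=0.07000, 0.5·0.4=0.2000, 0.36·0.5625=0.2025. Summing gives P(white) = 0.47250.
P(Box 1 | white) = 0.07000 / 0.47250 = 0.148.

Posterior probability ≈ 0.148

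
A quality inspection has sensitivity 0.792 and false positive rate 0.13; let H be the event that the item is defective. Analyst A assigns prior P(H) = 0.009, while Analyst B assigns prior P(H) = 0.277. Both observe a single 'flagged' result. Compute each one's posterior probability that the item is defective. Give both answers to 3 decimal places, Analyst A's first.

Analyst A: 0.052; Analyst B: 0.700

The likelihood ratio for a 'flagged' result is 0.792/0.13 = 6.0923.
Analyst A: prior odds 0.009/0.991 = 0.0090817; posterior odds 0.055329; posterior probability 0.052.
Analyst B: prior odds 0.277/0.723 = 0.38313; posterior odds 2.3341; posterior probability 0.700.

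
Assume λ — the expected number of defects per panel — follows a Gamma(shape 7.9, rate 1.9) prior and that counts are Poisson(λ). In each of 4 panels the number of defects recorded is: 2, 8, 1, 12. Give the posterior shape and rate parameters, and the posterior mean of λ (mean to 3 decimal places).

Posterior: Gamma(shape=30.9, rate=5.9); mean ≈ 5.237

The Poisson likelihood adds the total count to the shape and the number of exposure periods to the rate. Here ∑xᵢ = 23 and n = 4, so shape 7.9→30.9 and rate 1.9→5.9.
Posterior mean = shape/rate = 30.9/5.9 = 5.237.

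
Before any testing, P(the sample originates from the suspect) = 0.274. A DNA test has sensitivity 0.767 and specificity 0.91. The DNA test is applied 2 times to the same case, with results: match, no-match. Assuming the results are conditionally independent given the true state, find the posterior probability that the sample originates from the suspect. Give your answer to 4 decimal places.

With H the event that the sample originates from the suspect, the joint likelihood of the observed sequence is P(data|H) = 0.767·0.233 = 0.17871 and P(data|¬H) = 0.09·0.91 = 0.081900.
Bayes: P(H|data) = 0.274·0.17871 / (0.274·0.17871 + 0.726·0.081900) = 0.048967/0.10843 = 0.4516.

Posterior P(H) ≈ 0.4516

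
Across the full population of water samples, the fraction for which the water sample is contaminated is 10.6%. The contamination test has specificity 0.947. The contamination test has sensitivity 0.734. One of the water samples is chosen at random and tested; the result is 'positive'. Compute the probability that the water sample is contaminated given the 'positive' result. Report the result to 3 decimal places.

Let H be the event that the water sample is contaminated. P(H) = 0.106, so P(¬H) = 0.894. With E the 'positive' result, P(E|H) = 0.734 and P(E|¬H) = 0.053.
P(E) = 0.734·0.106 + 0.053·0.894 = 0.077804 + 0.047382 = 0.12519.
By Bayes' theorem, P(H|E) = 0.077804 / 0.12519 = 0.622.

P(H | E) ≈ 0.622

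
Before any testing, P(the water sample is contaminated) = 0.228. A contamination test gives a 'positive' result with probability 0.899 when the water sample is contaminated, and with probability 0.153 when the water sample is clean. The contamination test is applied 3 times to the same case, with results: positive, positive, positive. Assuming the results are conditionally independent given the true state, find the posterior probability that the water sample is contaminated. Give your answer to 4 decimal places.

Let H be the event that the water sample is contaminated; start with P(H) = 0.228. P('positive'|H) = 0.899, P('positive'|¬H) = 0.153.
Update on result 1 ('positive'): P(H) ← 0.899·0.2280 / (0.899·0.2280 + 0.153·0.7720) = 0.20497/0.32309 = 0.6344.
Update on result 2 ('positive'): P(H) ← 0.899·0.6344 / (0.899·0.6344 + 0.153·0.3656) = 0.57034/0.62627 = 0.9107.
Update on result 3 ('positive'): P(H) ← 0.899·0.9107 / (0.899·0.9107 + 0.153·0.0893) = 0.81871/0.83237 = 0.9836.

Posterior P(H) ≈ 0.9836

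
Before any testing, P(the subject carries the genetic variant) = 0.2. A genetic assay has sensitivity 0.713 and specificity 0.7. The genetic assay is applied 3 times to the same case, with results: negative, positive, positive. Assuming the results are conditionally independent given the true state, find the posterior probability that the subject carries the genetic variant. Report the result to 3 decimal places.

Let H be the event that the subject carries the genetic variant; start with P(H) = 0.2. P('positive'|H) = 0.713, P('positive'|¬H) = 0.3.
Update on result 1 ('negative'): P(H) ← 0.287·0.2000 / (0.287·0.2000 + 0.7·0.8000) = 0.057400/0.61740 = 0.0930.
Update on result 2 ('positive'): P(H) ← 0.713·0.0930 / (0.713·0.0930 + 0.3·0.9070) = 0.066288/0.33840 = 0.1959.
Update on result 3 ('positive'): P(H) ← 0.713·0.1959 / (0.713·0.1959 + 0.3·0.8041) = 0.13967/0.38090 = 0.3667.

Posterior P(H) ≈ 0.367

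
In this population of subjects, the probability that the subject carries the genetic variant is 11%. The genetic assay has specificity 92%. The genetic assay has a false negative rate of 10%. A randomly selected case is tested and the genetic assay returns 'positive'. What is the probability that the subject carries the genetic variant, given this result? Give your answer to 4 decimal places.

P(H | E) ≈ 0.5817

Let H be the event that the subject carries the genetic variant. P(H) = 0.11, so P(¬H) = 0.89. With E the 'positive' result, P(E|H) = 0.9 and P(E|¬H) = 0.08.
P(E) = 0.9·0.11 + 0.08·0.89 = 0.099000 + 0.071200 = 0.17020.
By Bayes' theorem, P(H|E) = 0.099000 / 0.17020 = 0.5817.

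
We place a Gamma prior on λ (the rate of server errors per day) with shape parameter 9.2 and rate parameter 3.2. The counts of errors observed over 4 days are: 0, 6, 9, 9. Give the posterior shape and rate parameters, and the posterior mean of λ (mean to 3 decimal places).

The Poisson likelihood adds the total count to the shape and the number of exposure periods to the rate. Here ∑xᵢ = 24 and n = 4, so shape 9.2→33.2 and rate 3.2→7.2.
Posterior mean = shape/rate = 33.2/7.2 = 4.611.

Posterior: Gamma(shape=33.2, rate=7.2); mean ≈ 4.611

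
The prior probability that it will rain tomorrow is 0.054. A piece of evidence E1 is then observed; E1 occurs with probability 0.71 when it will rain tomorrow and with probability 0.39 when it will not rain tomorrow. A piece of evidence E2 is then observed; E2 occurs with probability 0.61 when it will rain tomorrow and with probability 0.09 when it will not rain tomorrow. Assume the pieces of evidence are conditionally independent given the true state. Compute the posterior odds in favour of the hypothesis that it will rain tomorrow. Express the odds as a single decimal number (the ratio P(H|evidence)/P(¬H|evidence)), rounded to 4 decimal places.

Prior odds = 0.054/(1−0.054) = 0.057082. In log-odds, ln(0.057082) = -2.8633.
Add log likelihood ratios: ln(1.8205) + ln(6.7778) = 2.5128.
Posterior log-odds = -0.35049, so posterior odds = exp(-0.35049) = 0.70434.

Posterior odds ≈ 0.7043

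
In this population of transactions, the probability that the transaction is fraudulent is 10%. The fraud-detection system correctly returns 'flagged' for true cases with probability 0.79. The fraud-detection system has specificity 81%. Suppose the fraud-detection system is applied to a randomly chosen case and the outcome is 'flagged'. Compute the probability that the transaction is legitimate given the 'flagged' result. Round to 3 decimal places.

P(¬H | E) ≈ 0.684

Let H be the event that the transaction is fraudulent. P(H) = 0.1, so P(¬H) = 0.9. With E the 'flagged' result, P(E|H) = 0.79 and P(E|¬H) = 0.19.
P(E) = 0.79·0.1 + 0.19·0.9 = 0.079000 + 0.17100 = 0.25000.
By Bayes' theorem, P(H|E) = 0.079000 / 0.25000 = 0.316. Hence P(¬H|E) = 1 − 0.316 = 0.684.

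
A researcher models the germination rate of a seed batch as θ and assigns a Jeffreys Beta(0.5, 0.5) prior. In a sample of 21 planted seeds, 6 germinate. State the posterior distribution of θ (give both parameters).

Observing 6 successes and 15 failures updates Beta(0.5, 0.5) by adding the success and failure counts to the two shape parameters: α = 0.5+6 = 6.5, β = 0.5+15 = 15.5.

Posterior: Beta(6.5, 15.5)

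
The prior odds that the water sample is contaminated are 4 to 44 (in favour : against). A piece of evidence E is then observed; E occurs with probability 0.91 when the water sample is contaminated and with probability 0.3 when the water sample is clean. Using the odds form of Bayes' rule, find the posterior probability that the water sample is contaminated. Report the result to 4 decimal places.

Posterior probability ≈ 0.2162

Prior odds = 4/44 = 0.090909.
Likelihood ratio for E = 0.91/0.3 = 3.0333.
Posterior odds = prior odds × LR = 0.27576.
Posterior probability = odds/(1+odds) = 0.27576/1.2758 = 0.2162.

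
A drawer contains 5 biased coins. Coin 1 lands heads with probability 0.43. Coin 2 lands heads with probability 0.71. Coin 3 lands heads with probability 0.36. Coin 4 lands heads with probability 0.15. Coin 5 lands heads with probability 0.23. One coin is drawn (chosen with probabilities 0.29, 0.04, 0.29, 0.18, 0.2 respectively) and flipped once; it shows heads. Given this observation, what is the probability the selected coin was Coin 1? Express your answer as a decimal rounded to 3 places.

Posterior probability ≈ 0.377

P(heads|C1) = 0.43; P(heads|C2) = 0.71; P(heads|C3) = 0.36; P(heads|C4) = 0.15; P(heads|C5) = 0.23.
Prior × likelihood for each source: 0.29·0.43=0.1247, 0.04·0.71=0.02840, 0.29·0.36=0.1044, 0.18·0.15=0.02700, 0.2·0.23=0.04600. Summing gives P(heads) = 0.33050.
P(Coin 1 | heads) = 0.1247 / 0.33050 = 0.377.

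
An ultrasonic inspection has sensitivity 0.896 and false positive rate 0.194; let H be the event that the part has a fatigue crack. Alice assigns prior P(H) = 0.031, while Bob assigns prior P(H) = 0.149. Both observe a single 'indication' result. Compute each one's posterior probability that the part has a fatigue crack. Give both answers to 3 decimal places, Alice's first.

P('+'|H) = 0.896, P('+'|¬H) = 0.194.
Alice: numerator 0.896·0.031 = 0.027776; evidence = 0.027776+0.194·0.969 = 0.21576; posterior = 0.129.
Bob: numerator 0.896·0.149 = 0.13350; evidence = 0.13350+0.194·0.851 = 0.29860; posterior = 0.447.

Alice: 0.129; Bob: 0.447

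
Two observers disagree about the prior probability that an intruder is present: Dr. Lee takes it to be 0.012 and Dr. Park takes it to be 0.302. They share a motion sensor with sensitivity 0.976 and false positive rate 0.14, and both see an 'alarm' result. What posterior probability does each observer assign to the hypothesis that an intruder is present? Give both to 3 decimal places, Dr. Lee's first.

Dr. Lee: 0.078; Dr. Park: 0.751

P('+'|H) = 0.976, P('+'|¬H) = 0.14.
Dr. Lee: numerator 0.976·0.012 = 0.011712; evidence = 0.011712+0.14·0.988 = 0.15003; posterior = 0.078.
Dr. Park: numerator 0.976·0.302 = 0.29475; evidence = 0.29475+0.14·0.698 = 0.39247; posterior = 0.751.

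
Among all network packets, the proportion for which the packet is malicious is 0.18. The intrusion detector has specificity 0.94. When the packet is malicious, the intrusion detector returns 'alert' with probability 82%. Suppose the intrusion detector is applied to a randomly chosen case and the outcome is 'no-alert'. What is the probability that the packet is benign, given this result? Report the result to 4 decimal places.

Write H for 'the packet is malicious'. Prior odds H:¬H = 0.18/0.82 = 0.21951. For the 'no-alert' outcome, the likelihood ratio is 0.18/0.94 = 0.19149.
Posterior odds = 0.21951 × 0.19149 = 0.042034, so P(H|E) = 0.042034/(1+0.042034) = 0.0403. Then P(¬H|E) = 1 − 0.0403 = 0.9597.

P(¬H | E) ≈ 0.9597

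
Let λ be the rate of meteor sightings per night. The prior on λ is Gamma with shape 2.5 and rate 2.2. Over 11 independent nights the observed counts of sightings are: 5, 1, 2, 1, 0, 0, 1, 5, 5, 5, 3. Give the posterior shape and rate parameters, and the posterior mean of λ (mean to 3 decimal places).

Posterior: Gamma(shape=30.5, rate=13.2); mean ≈ 2.311

Total count ∑xᵢ = 28 over n = 11 nights.
Gamma is conjugate to the Poisson likelihood: posterior is Gamma(shape = 2.5+28 = 30.5, rate = 2.2+11 = 13.2).
E[λ | data] = 30.5/13.2 = 2.311.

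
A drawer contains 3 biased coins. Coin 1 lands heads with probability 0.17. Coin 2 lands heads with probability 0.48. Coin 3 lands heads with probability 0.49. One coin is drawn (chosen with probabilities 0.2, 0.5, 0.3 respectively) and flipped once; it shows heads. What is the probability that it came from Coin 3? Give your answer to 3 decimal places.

Posterior probability ≈ 0.349

Tabulate prior·likelihood by source: [1] prior 0.2, lik 0.17, product 0.03400; [2] prior 0.5, lik 0.48, product 0.2400; [3] prior 0.3, lik 0.49, product 0.1470.
Normalizing constant = 0.42100; the posterior for Coin 3 is its product over the sum, 0.1470/0.42100 = 0.349.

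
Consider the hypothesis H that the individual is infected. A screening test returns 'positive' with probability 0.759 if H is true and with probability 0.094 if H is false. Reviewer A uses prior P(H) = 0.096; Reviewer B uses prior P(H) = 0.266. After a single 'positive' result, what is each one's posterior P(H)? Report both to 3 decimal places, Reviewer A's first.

P('+'|H) = 0.759, P('+'|¬H) = 0.094.
Reviewer A: numerator 0.759·0.096 = 0.072864; evidence = 0.072864+0.094·0.904 = 0.15784; posterior = 0.462.
Reviewer B: numerator 0.759·0.266 = 0.20189; evidence = 0.20189+0.094·0.734 = 0.27089; posterior = 0.745.

Reviewer A: 0.462; Reviewer B: 0.745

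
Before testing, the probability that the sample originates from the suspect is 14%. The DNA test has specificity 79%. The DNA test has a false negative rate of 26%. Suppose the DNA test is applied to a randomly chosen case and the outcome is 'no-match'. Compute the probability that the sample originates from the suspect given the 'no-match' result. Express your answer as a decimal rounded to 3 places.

P(H | E) ≈ 0.051

Write H for 'the sample originates from the suspect'. Prior odds H:¬H = 0.14/0.86 = 0.16279. For the 'no-match' outcome, the likelihood ratio is 0.26/0.79 = 0.32911.
Posterior odds = 0.16279 × 0.32911 = 0.053577, so P(H|E) = 0.053577/(1+0.053577) = 0.051.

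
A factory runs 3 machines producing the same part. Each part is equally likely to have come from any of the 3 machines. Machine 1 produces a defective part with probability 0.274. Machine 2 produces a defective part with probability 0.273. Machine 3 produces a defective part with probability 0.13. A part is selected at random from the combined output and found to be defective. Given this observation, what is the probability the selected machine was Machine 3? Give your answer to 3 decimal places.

Posterior probability ≈ 0.192

Tabulate prior·likelihood by source: [1] prior 0.333333, lik 0.274, product 0.09133; [2] prior 0.333333, lik 0.273, product 0.09100; [3] prior 0.333333, lik 0.13, product 0.04333.
Normalizing constant = 0.22567; the posterior for Machine 3 is its product over the sum, 0.04333/0.22567 = 0.192.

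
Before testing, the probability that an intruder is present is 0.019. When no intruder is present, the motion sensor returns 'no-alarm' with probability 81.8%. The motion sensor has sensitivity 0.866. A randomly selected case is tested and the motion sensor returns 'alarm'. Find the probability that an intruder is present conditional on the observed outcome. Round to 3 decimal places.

Write H for 'an intruder is present'. Prior odds H:¬H = 0.019/0.981 = 0.019368. For the 'alarm' outcome, the likelihood ratio is 0.866/0.182 = 4.7582.
Posterior odds = 0.019368 × 4.7582 = 0.092158, so P(H|E) = 0.092158/(1+0.092158) = 0.084.

P(H | E) ≈ 0.084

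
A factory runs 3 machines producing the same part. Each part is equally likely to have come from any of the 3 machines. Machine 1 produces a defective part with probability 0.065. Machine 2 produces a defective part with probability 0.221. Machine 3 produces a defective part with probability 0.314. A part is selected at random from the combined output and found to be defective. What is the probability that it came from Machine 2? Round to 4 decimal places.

P(defective|M1) = 0.065; P(defective|M2) = 0.221; P(defective|M3) = 0.314.
Prior × likelihood for each source: 0.333333·0.065=0.02167, 0.333333·0.221=0.07367, 0.333333·0.314=0.1047. Summing gives P(defective) = 0.20000.
P(Machine 2 | defective) = 0.07367 / 0.20000 = 0.3683.

Posterior probability ≈ 0.3683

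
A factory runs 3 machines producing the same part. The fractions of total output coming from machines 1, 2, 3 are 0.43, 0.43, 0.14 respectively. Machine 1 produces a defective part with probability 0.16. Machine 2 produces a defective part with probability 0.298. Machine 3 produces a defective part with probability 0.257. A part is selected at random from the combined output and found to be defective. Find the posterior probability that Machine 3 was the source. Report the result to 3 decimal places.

Posterior probability ≈ 0.154

P(defective|M1) = 0.16; P(defective|M2) = 0.298; P(defective|M3) = 0.257.
Prior × likelihood for each source: 0.43·0.16=0.06880, 0.43·0.298=0.1281, 0.14·0.257=0.03598. Summing gives P(defective) = 0.23292.
P(Machine 3 | defective) = 0.03598 / 0.23292 = 0.154.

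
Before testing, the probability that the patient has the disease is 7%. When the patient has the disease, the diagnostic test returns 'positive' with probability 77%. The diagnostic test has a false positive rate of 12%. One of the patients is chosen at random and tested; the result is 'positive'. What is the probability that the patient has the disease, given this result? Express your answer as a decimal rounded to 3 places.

Write H for 'the patient has the disease'. Prior odds H:¬H = 0.07/0.93 = 0.075269. For the 'positive' outcome, the likelihood ratio is 0.77/0.12 = 6.4167.
Posterior odds = 0.075269 × 6.4167 = 0.48297, so P(H|E) = 0.48297/(1+0.48297) = 0.326.

P(H | E) ≈ 0.326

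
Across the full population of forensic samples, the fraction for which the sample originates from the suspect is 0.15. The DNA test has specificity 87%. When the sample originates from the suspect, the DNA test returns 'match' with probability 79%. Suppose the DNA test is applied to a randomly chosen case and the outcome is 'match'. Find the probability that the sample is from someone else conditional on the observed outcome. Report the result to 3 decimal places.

Let H be the event that the sample originates from the suspect. P(H) = 0.15, so P(¬H) = 0.85. With E the 'match' result, P(E|H) = 0.79 and P(E|¬H) = 0.13.
P(E) = 0.79·0.15 + 0.13·0.85 = 0.11850 + 0.11050 = 0.22900.
By Bayes' theorem, P(H|E) = 0.11850 / 0.22900 = 0.517. Hence P(¬H|E) = 1 − 0.517 = 0.483.

P(¬H | E) ≈ 0.483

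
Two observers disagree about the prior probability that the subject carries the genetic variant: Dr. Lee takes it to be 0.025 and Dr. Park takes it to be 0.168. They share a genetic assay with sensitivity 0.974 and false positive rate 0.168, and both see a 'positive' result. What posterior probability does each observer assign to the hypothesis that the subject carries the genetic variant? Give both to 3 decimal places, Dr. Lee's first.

The likelihood ratio for a 'positive' result is 0.974/0.168 = 5.7976.
Dr. Lee: prior odds 0.025/0.975 = 0.025641; posterior odds 0.14866; posterior probability 0.129.
Dr. Park: prior odds 0.168/0.832 = 0.20192; posterior odds 1.1707; posterior probability 0.539.

Dr. Lee: 0.129; Dr. Park: 0.539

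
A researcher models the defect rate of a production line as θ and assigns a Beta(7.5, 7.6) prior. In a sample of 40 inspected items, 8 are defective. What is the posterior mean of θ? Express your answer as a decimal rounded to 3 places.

Observing 8 successes and 32 failures updates Beta(7.5, 7.6) by adding the success and failure counts to the two shape parameters: α = 7.5+8 = 15.5, β = 7.6+32 = 39.6.
E[θ | data] = 15.5/(15.5+39.6) = 0.281.

Posterior mean ≈ 0.281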